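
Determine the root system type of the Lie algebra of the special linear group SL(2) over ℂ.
A_1

This is sl(2), which has dimension 2^2 - 1 = 3 and rank 2 - 1 = 1 (a Cartan subalgebra is the diagonal traceless matrices). In the classification of classical Lie algebras, the special linear algebra sl(n+1) has type A_n; here n = 1, so the Dynkin diagram is a chain of 1 nodes with single edges (A_1). Hence the type is A_1.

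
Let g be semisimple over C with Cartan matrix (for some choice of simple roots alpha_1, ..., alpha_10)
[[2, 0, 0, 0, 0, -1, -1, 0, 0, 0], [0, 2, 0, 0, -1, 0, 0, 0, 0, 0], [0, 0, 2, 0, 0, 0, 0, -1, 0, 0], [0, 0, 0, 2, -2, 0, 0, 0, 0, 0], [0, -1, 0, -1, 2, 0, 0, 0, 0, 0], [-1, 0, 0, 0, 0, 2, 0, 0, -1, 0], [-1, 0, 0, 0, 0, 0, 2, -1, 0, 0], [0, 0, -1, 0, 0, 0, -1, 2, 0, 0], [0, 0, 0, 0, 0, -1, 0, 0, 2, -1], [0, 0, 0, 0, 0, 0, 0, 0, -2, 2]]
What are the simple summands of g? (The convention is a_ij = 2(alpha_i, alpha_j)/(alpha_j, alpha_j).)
C_3 ⊕ C_7

The diagram associated to this matrix has two connected components: the simple roots {alpha_2, alpha_4, alpha_5} form a chain of 3 nodes with a double edge at one end; the terminal node there is the unique long simple root (C_3), and {alpha_1, alpha_3, alpha_6, alpha_7, alpha_8, alpha_9, alpha_10} form a chain of 7 nodes with a double edge at one end; the terminal node there is the unique long simple root (C_7). A semisimple Lie algebra decomposes uniquely as the direct sum of simple ideals, one per connected component of its Dynkin diagram, so g ≅ C_3 ⊕ C_7 (dimension 21 + 105 = 126).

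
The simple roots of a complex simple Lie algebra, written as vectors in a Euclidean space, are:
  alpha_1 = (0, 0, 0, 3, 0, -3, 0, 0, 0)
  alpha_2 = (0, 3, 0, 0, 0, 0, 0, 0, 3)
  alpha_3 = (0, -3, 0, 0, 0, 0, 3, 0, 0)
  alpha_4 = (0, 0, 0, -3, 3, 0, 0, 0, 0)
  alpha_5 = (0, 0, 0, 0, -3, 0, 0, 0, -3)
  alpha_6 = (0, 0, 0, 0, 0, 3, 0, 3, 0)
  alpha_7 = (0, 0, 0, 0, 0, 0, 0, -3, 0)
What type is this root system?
B_7

Compute the Cartan integers a_ij = 2(alpha_i, alpha_j)/(alpha_j, alpha_j); the resulting 7x7 Cartan matrix is
[[2, 0, 0, -1, 0, -1, 0], [0, 2, -1, 0, -1, 0, 0], [0, -1, 2, 0, 0, 0, 0], [-1, 0, 0, 2, -1, 0, 0], [0, -1, 0, -1, 2, 0, 0], [-1, 0, 0, 0, 0, 2, -2], [0, 0, 0, 0, 0, -1, 2]].
The roots have two lengths (squared-length ratio 2:1); the short ones are alpha_{7}. The associated Dynkin diagram is a chain of 7 nodes with a double edge at one end; the terminal node there is the unique short simple root (B_7), so the type is B_7 (the algebra so(15)).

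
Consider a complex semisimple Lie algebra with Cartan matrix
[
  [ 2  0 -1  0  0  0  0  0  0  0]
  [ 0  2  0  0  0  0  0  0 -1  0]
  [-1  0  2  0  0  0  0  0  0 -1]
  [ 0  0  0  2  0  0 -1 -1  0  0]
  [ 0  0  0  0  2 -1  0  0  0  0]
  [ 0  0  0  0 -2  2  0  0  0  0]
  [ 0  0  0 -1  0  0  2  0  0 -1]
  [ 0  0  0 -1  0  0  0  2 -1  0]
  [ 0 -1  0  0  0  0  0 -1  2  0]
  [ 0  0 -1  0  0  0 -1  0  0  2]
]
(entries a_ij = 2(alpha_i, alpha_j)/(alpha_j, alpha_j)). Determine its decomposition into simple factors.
A_8 ⊕ B_2

The diagram associated to this matrix has two connected components: the simple roots {alpha_1, alpha_2, alpha_3, alpha_4, alpha_7, alpha_8, alpha_9, alpha_10} form a chain of 8 nodes with single edges (A_8), and {alpha_5, alpha_6} form a chain of 2 nodes with a double edge at one end; the terminal node there is the unique short simple root (B_2). A semisimple Lie algebra decomposes uniquely as the direct sum of simple ideals, one per connected component of its Dynkin diagram, so g ≅ A_8 ⊕ B_2 (dimension 80 + 10 = 90).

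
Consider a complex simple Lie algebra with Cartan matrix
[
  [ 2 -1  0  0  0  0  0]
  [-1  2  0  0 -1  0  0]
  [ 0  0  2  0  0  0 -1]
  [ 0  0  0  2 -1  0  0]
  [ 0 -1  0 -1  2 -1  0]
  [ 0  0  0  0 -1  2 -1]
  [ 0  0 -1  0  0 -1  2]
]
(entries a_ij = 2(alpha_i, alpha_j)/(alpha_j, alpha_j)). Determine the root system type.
The matrix has rank 7 with 2's on the diagonal. Reading the off-diagonal entries as Dynkin edges (a single edge where a_ij = a_ji = -1; a double or triple edge where a_ij * a_ji = 2 or 3), the diagram is a chain of 6 nodes with one extra node attached to the third node from one end (E_7). One simple-root ordering that puts it in standard form is (alpha_1, alpha_4, alpha_2, alpha_5, alpha_6, alpha_7, alpha_3). So the algebra is type E_7.

E_7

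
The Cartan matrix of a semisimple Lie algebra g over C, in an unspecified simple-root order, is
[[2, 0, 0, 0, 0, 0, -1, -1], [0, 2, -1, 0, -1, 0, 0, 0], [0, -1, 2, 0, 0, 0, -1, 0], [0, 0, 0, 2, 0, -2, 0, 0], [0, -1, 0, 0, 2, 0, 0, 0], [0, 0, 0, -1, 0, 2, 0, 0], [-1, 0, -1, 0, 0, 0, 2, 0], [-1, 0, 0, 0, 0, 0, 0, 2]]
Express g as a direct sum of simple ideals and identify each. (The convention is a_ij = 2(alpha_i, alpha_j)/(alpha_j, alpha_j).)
A6 ⊕ B2

The diagram associated to this matrix has two connected components: the simple roots {alpha_1, alpha_2, alpha_3, alpha_5, alpha_7, alpha_8} form a chain of 6 nodes with single edges (A_6), and {alpha_4, alpha_6} form a chain of 2 nodes with a double edge at one end; the terminal node there is the unique short simple root (B_2). A semisimple Lie algebra decomposes uniquely as the direct sum of simple ideals, one per connected component of its Dynkin diagram, so g ≅ A_6 ⊕ B_2 (dimension 48 + 10 = 58).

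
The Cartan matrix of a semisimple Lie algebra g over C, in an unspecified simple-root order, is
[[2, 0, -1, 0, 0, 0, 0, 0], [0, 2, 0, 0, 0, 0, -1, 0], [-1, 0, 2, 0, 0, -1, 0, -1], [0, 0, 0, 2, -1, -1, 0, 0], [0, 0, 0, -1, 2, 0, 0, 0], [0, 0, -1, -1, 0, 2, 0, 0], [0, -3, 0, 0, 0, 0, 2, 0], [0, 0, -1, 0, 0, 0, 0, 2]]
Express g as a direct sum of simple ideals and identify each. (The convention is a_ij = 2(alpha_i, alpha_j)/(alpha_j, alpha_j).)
The diagram associated to this matrix has two connected components: the simple roots {alpha_1, alpha_3, alpha_4, alpha_5, alpha_6, alpha_8} form a chain of 4 nodes with a fork of two nodes at one end (D_6), and {alpha_2, alpha_7} form two nodes joined by a triple edge (G_2). A semisimple Lie algebra decomposes uniquely as the direct sum of simple ideals, one per connected component of its Dynkin diagram, so g ≅ D_6 ⊕ G_2 (dimension 66 + 14 = 80).

type D_6 + type G_2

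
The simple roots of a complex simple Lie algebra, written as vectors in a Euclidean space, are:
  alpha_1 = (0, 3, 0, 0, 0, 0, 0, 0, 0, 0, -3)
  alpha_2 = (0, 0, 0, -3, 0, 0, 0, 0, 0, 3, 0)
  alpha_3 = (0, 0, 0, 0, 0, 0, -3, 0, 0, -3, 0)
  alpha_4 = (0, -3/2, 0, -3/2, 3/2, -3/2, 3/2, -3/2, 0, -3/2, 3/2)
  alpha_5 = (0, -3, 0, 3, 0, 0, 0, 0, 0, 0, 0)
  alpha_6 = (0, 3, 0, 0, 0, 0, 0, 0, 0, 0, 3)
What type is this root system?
type E_6

Compute the Cartan integers a_ij = 2(alpha_i, alpha_j)/(alpha_j, alpha_j); the resulting 6x6 Cartan matrix is
[[2, 0, 0, -1, -1, 0], [0, 2, -1, 0, -1, 0], [0, -1, 2, 0, 0, 0], [-1, 0, 0, 2, 0, 0], [-1, -1, 0, 0, 2, -1], [0, 0, 0, 0, -1, 2]].
All simple roots have the same length, so the diagram is simply laced. The associated Dynkin diagram is a chain of 5 nodes with one extra node attached to the third node from one end (E_6), so the type is E_6.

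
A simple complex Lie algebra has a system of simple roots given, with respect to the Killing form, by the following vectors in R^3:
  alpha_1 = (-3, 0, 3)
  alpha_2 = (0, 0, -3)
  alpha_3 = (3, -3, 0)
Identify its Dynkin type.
B3

Compute the Cartan integers a_ij = 2(alpha_i, alpha_j)/(alpha_j, alpha_j); the resulting 3x3 Cartan matrix is
[[2, -2, -1], [-1, 2, 0], [-1, 0, 2]].
The roots have two lengths (squared-length ratio 2:1); the short ones are alpha_{2}. The associated Dynkin diagram is a chain of 3 nodes with a double edge at one end; the terminal node there is the unique short simple root (B_3), so the type is B_3 (the algebra so(7)).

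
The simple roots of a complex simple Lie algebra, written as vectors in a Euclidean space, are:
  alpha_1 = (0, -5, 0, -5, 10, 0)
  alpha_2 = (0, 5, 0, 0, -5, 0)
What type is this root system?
G_2

Compute the Cartan integers a_ij = 2(alpha_i, alpha_j)/(alpha_j, alpha_j); the resulting 2x2 Cartan matrix is
[[2, -3], [-1, 2]].
The roots have two lengths (squared-length ratio 3:1); the short ones are alpha_{2}. The associated Dynkin diagram is two nodes joined by a triple edge (G_2), so the type is G_2.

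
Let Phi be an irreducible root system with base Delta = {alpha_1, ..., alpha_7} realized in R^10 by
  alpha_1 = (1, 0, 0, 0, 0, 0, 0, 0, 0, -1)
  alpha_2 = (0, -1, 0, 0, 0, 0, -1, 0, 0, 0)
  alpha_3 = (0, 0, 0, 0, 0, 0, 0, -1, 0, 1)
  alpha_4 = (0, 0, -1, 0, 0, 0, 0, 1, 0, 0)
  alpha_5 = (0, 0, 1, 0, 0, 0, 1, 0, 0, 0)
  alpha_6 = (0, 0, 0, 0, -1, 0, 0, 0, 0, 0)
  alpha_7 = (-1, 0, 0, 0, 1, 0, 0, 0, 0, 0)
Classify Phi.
Compute the Cartan integers a_ij = 2(alpha_i, alpha_j)/(alpha_j, alpha_j); the resulting 7x7 Cartan matrix is
[[2, 0, -1, 0, 0, 0, -1], [0, 2, 0, 0, -1, 0, 0], [-1, 0, 2, -1, 0, 0, 0], [0, 0, -1, 2, -1, 0, 0], [0, -1, 0, -1, 2, 0, 0], [0, 0, 0, 0, 0, 2, -1], [-1, 0, 0, 0, 0, -2, 2]].
The roots have two lengths (squared-length ratio 2:1); the short ones are alpha_{6}. The associated Dynkin diagram is a chain of 7 nodes with a double edge at one end; the terminal node there is the unique short simple root (B_7), so the type is B_7 (the algebra so(15)).

B_7 (so(15))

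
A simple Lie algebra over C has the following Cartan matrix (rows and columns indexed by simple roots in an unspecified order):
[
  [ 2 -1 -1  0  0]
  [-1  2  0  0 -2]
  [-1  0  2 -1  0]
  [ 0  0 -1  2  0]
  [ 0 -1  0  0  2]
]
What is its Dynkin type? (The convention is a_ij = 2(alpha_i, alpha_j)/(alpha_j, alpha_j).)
B5

The matrix has rank 5 with 2's on the diagonal. Reading the off-diagonal entries as Dynkin edges (a single edge where a_ij = a_ji = -1; a double or triple edge where a_ij * a_ji = 2 or 3), the diagram is a chain of 5 nodes with a double edge at one end; the terminal node there is the unique short simple root (B_5). One simple-root ordering that puts it in standard form is (alpha_4, alpha_3, alpha_1, alpha_2, alpha_5). So the algebra is type B_5, i.e. so(11).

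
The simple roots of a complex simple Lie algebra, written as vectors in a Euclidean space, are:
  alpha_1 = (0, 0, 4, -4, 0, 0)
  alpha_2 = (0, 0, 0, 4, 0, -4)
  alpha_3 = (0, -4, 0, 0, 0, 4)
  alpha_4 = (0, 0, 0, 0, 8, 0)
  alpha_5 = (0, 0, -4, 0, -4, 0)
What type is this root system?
type C_5

Compute the Cartan integers a_ij = 2(alpha_i, alpha_j)/(alpha_j, alpha_j); the resulting 5x5 Cartan matrix is
[[2, -1, 0, 0, -1], [-1, 2, -1, 0, 0], [0, -1, 2, 0, 0], [0, 0, 0, 2, -2], [-1, 0, 0, -1, 2]].
The roots have two lengths (squared-length ratio 2:1); the short ones are alpha_{1,2,3,5}. The associated Dynkin diagram is a chain of 5 nodes with a double edge at one end; the terminal node there is the unique long simple root (C_5), so the type is C_5 (the algebra sp(10)).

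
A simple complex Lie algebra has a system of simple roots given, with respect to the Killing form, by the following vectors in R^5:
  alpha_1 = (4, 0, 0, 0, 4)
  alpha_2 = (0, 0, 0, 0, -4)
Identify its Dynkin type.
Compute the Cartan integers a_ij = 2(alpha_i, alpha_j)/(alpha_j, alpha_j); the resulting 2x2 Cartan matrix is
[[2, -2], [-1, 2]].
The roots have two lengths (squared-length ratio 2:1); the short ones are alpha_{2}. The associated Dynkin diagram is a chain of 2 nodes with a double edge at one end; the terminal node there is the unique short simple root (B_2), so the type is B_2 (the algebra so(5)).

B_2 (so(5))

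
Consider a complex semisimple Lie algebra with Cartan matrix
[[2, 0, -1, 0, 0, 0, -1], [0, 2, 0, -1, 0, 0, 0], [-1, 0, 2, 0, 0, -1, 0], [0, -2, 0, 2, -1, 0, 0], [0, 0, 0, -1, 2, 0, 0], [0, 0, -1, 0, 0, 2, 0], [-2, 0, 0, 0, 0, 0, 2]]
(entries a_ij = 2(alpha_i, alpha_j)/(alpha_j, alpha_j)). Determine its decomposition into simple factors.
The diagram associated to this matrix has two connected components: the simple roots {alpha_2, alpha_4, alpha_5} form a chain of 3 nodes with a double edge at one end; the terminal node there is the unique short simple root (B_3), and {alpha_1, alpha_3, alpha_6, alpha_7} form a chain of 4 nodes with a double edge at one end; the terminal node there is the unique long simple root (C_4). A semisimple Lie algebra decomposes uniquely as the direct sum of simple ideals, one per connected component of its Dynkin diagram, so g ≅ B_3 ⊕ C_4 (dimension 21 + 36 = 57).

B_3 (so(7)) + C_4 (sp(8))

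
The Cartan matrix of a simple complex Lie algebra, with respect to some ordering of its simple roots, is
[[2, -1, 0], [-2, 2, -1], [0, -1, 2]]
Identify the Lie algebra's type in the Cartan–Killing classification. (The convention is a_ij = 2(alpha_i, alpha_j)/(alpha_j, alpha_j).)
The matrix has rank 3 with 2's on the diagonal. Reading the off-diagonal entries as Dynkin edges (a single edge where a_ij = a_ji = -1; a double or triple edge where a_ij * a_ji = 2 or 3), the diagram is a chain of 3 nodes with a double edge at one end; the terminal node there is the unique short simple root (B_3). One simple-root ordering that puts it in standard form is (alpha_3, alpha_2, alpha_1). So the algebra is type B_3, i.e. so(7).

type B_3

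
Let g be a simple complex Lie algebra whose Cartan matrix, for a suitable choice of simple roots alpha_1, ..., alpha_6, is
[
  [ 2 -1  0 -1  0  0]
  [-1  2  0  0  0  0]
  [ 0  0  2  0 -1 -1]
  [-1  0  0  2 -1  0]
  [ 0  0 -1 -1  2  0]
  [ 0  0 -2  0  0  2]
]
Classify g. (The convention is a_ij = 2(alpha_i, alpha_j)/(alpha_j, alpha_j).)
C_6 (sp(12))

The matrix has rank 6 with 2's on the diagonal. Reading the off-diagonal entries as Dynkin edges (a single edge where a_ij = a_ji = -1; a double or triple edge where a_ij * a_ji = 2 or 3), the diagram is a chain of 6 nodes with a double edge at one end; the terminal node there is the unique long simple root (C_6). One simple-root ordering that puts it in standard form is (alpha_2, alpha_1, alpha_4, alpha_5, alpha_3, alpha_6). So the algebra is type C_6, i.e. sp(12).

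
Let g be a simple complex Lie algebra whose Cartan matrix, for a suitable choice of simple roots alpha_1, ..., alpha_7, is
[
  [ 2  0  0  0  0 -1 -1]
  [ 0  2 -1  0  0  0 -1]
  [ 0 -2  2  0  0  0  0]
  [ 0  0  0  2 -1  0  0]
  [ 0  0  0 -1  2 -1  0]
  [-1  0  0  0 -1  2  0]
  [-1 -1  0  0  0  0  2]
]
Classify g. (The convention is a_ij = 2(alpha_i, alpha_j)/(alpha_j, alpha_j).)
C_7

The matrix has rank 7 with 2's on the diagonal. Reading the off-diagonal entries as Dynkin edges (a single edge where a_ij = a_ji = -1; a double or triple edge where a_ij * a_ji = 2 or 3), the diagram is a chain of 7 nodes with a double edge at one end; the terminal node there is the unique long simple root (C_7). One simple-root ordering that puts it in standard form is (alpha_4, alpha_5, alpha_6, alpha_1, alpha_7, alpha_2, alpha_3). So the algebra is type C_7, i.e. sp(14).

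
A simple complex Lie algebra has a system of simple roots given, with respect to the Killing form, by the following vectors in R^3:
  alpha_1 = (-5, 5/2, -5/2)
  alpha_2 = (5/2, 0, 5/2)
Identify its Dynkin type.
Compute the Cartan integers a_ij = 2(alpha_i, alpha_j)/(alpha_j, alpha_j); the resulting 2x2 Cartan matrix is
[[2, -3], [-1, 2]].
The roots have two lengths (squared-length ratio 3:1); the short ones are alpha_{2}. The associated Dynkin diagram is two nodes joined by a triple edge (G_2), so the type is G_2.

G_2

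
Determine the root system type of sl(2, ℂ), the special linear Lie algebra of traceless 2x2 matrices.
A_1

This is sl(2), which has dimension 2^2 - 1 = 3 and rank 2 - 1 = 1 (a Cartan subalgebra is the diagonal traceless matrices). In the classification of classical Lie algebras, the special linear algebra sl(n+1) has type A_n; here n = 1, so the Dynkin diagram is a chain of 1 nodes with single edges (A_1). Hence the type is A_1.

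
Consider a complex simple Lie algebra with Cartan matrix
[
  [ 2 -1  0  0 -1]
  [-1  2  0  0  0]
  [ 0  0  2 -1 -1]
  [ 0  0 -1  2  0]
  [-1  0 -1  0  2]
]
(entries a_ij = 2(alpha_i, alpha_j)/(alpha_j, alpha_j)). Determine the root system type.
The matrix has rank 5 with 2's on the diagonal. Reading the off-diagonal entries as Dynkin edges (a single edge where a_ij = a_ji = -1; a double or triple edge where a_ij * a_ji = 2 or 3), the diagram is a chain of 5 nodes with single edges (A_5). One simple-root ordering that puts it in standard form is (alpha_2, alpha_1, alpha_5, alpha_3, alpha_4). So the algebra is type A_5, i.e. sl(6).

A5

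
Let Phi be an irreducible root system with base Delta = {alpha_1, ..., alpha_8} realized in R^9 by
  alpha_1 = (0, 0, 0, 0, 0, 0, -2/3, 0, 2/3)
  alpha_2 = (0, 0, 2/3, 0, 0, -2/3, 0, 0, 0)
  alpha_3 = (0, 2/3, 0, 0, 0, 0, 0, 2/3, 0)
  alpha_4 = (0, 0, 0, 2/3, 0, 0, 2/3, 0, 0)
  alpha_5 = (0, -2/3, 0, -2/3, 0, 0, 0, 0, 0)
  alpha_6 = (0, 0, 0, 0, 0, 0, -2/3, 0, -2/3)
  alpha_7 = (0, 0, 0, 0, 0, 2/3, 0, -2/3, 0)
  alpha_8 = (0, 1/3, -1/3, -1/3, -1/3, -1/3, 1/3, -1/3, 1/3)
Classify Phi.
Compute the Cartan integers a_ij = 2(alpha_i, alpha_j)/(alpha_j, alpha_j); the resulting 8x8 Cartan matrix is
[[2, 0, 0, -1, 0, 0, 0, 0], [0, 2, 0, 0, 0, 0, -1, 0], [0, 0, 2, 0, -1, 0, -1, 0], [-1, 0, 0, 2, -1, -1, 0, 0], [0, 0, -1, -1, 2, 0, 0, 0], [0, 0, 0, -1, 0, 2, 0, -1], [0, -1, -1, 0, 0, 0, 2, 0], [0, 0, 0, 0, 0, -1, 0, 2]].
All simple roots have the same length, so the diagram is simply laced. The associated Dynkin diagram is a chain of 7 nodes with one extra node attached to the third node from one end (E_8), so the type is E_8.

type E_8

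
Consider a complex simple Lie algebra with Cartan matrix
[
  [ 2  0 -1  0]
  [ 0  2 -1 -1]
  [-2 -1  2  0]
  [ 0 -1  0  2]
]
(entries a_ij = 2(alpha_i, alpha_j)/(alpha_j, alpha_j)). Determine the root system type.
The matrix has rank 4 with 2's on the diagonal. Reading the off-diagonal entries as Dynkin edges (a single edge where a_ij = a_ji = -1; a double or triple edge where a_ij * a_ji = 2 or 3), the diagram is a chain of 4 nodes with a double edge at one end; the terminal node there is the unique short simple root (B_4). One simple-root ordering that puts it in standard form is (alpha_4, alpha_2, alpha_3, alpha_1). So the algebra is type B_4, i.e. so(9).

type B_4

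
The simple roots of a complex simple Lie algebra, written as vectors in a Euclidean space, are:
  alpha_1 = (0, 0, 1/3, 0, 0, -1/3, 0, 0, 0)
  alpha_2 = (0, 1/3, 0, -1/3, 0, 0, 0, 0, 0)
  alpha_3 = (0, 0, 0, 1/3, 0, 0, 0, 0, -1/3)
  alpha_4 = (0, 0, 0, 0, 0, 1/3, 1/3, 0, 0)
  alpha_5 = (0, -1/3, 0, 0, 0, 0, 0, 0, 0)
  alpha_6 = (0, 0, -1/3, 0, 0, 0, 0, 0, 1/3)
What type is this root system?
B_6 (so(13))

Compute the Cartan integers a_ij = 2(alpha_i, alpha_j)/(alpha_j, alpha_j); the resulting 6x6 Cartan matrix is
[[2, 0, 0, -1, 0, -1], [0, 2, -1, 0, -2, 0], [0, -1, 2, 0, 0, -1], [-1, 0, 0, 2, 0, 0], [0, -1, 0, 0, 2, 0], [-1, 0, -1, 0, 0, 2]].
The roots have two lengths (squared-length ratio 2:1); the short ones are alpha_{5}. The associated Dynkin diagram is a chain of 6 nodes with a double edge at one end; the terminal node there is the unique short simple root (B_6), so the type is B_6 (the algebra so(13)).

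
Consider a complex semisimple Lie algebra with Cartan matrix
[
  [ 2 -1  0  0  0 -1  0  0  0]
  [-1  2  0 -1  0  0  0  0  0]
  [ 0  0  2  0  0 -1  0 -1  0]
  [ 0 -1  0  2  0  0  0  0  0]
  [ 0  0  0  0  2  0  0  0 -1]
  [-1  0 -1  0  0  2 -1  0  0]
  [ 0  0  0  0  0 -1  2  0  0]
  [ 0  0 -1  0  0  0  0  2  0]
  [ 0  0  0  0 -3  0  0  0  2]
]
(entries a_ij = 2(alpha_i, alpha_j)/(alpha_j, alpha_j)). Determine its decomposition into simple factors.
The diagram associated to this matrix has two connected components: the simple roots {alpha_1, alpha_2, alpha_3, alpha_4, alpha_6, alpha_7, alpha_8} form a chain of 6 nodes with one extra node attached to the third node from one end (E_7), and {alpha_5, alpha_9} form two nodes joined by a triple edge (G_2). A semisimple Lie algebra decomposes uniquely as the direct sum of simple ideals, one per connected component of its Dynkin diagram, so g ≅ E_7 ⊕ G_2 (dimension 133 + 14 = 147).

E_7 ⊕ G_2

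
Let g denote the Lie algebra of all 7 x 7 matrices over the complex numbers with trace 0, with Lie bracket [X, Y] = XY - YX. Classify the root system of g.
A6

This is sl(7), which has dimension 7^2 - 1 = 48 and rank 7 - 1 = 6 (a Cartan subalgebra is the diagonal traceless matrices). In the classification of classical Lie algebras, the special linear algebra sl(n+1) has type A_n; here n = 6, so the Dynkin diagram is a chain of 6 nodes with single edges (A_6). Hence the type is A_6.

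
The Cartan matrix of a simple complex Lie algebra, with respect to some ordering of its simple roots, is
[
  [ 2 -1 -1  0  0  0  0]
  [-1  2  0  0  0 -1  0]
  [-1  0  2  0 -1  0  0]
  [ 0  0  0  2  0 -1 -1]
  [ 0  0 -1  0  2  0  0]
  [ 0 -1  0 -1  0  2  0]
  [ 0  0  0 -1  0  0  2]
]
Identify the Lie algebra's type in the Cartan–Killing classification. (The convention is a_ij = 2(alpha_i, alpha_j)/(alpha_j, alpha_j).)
type A_7

The matrix has rank 7 with 2's on the diagonal. Reading the off-diagonal entries as Dynkin edges (a single edge where a_ij = a_ji = -1; a double or triple edge where a_ij * a_ji = 2 or 3), the diagram is a chain of 7 nodes with single edges (A_7). One simple-root ordering that puts it in standard form is (alpha_5, alpha_3, alpha_1, alpha_2, alpha_6, alpha_4, alpha_7). So the algebra is type A_7, i.e. sl(8).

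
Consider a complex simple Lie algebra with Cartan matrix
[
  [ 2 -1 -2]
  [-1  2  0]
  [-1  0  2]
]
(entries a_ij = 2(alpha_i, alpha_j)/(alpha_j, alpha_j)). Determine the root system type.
The matrix has rank 3 with 2's on the diagonal. Reading the off-diagonal entries as Dynkin edges (a single edge where a_ij = a_ji = -1; a double or triple edge where a_ij * a_ji = 2 or 3), the diagram is a chain of 3 nodes with a double edge at one end; the terminal node there is the unique short simple root (B_3). One simple-root ordering that puts it in standard form is (alpha_2, alpha_1, alpha_3). So the algebra is type B_3, i.e. so(7).

B_3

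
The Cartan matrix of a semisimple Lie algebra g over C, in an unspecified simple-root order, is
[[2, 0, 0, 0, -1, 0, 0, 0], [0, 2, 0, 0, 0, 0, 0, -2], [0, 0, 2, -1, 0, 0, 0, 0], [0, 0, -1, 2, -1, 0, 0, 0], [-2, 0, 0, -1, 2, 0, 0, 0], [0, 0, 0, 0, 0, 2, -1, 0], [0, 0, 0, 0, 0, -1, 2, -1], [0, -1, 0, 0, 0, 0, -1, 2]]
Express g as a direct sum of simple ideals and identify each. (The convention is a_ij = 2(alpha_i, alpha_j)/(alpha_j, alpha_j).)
B4 ⊕ C4

The diagram associated to this matrix has two connected components: the simple roots {alpha_1, alpha_3, alpha_4, alpha_5} form a chain of 4 nodes with a double edge at one end; the terminal node there is the unique short simple root (B_4), and {alpha_2, alpha_6, alpha_7, alpha_8} form a chain of 4 nodes with a double edge at one end; the terminal node there is the unique long simple root (C_4). A semisimple Lie algebra decomposes uniquely as the direct sum of simple ideals, one per connected component of its Dynkin diagram, so g ≅ B_4 ⊕ C_4 (dimension 36 + 36 = 72).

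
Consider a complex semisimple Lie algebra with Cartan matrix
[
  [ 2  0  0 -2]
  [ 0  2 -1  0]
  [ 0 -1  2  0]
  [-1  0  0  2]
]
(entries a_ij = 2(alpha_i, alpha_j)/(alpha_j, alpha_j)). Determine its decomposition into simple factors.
A_2 (sl(3)) + B_2 (so(5))

The diagram associated to this matrix has two connected components: the simple roots {alpha_2, alpha_3} form a chain of 2 nodes with single edges (A_2), and {alpha_1, alpha_4} form a chain of 2 nodes with a double edge at one end; the terminal node there is the unique short simple root (B_2). A semisimple Lie algebra decomposes uniquely as the direct sum of simple ideals, one per connected component of its Dynkin diagram, so g ≅ A_2 ⊕ B_2 (dimension 8 + 10 = 18).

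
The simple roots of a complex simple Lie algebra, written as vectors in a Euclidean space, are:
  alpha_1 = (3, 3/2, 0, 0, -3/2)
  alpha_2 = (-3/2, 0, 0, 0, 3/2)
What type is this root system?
G_2

Compute the Cartan integers a_ij = 2(alpha_i, alpha_j)/(alpha_j, alpha_j); the resulting 2x2 Cartan matrix is
[[2, -3], [-1, 2]].
The roots have two lengths (squared-length ratio 3:1); the short ones are alpha_{2}. The associated Dynkin diagram is two nodes joined by a triple edge (G_2), so the type is G_2.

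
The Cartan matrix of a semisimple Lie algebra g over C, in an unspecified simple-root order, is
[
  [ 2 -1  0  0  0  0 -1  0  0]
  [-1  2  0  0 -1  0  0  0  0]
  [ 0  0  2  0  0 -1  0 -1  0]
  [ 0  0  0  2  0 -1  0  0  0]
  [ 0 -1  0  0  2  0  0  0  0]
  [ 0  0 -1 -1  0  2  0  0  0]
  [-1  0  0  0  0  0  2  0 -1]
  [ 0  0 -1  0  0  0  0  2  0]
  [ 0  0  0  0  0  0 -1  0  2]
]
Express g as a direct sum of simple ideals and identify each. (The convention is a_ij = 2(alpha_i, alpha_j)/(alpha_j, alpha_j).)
The diagram associated to this matrix has two connected components: the simple roots {alpha_3, alpha_4, alpha_6, alpha_8} form a chain of 4 nodes with single edges (A_4), and {alpha_1, alpha_2, alpha_5, alpha_7, alpha_9} form a chain of 5 nodes with single edges (A_5). A semisimple Lie algebra decomposes uniquely as the direct sum of simple ideals, one per connected component of its Dynkin diagram, so g ≅ A_4 ⊕ A_5 (dimension 24 + 35 = 59).

A4 ⊕ A5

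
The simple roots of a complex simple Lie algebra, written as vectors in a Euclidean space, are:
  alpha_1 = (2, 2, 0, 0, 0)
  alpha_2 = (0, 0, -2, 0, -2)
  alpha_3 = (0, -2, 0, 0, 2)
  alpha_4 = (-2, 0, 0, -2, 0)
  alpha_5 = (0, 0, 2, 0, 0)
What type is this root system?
Compute the Cartan integers a_ij = 2(alpha_i, alpha_j)/(alpha_j, alpha_j); the resulting 5x5 Cartan matrix is
[[2, 0, -1, -1, 0], [0, 2, -1, 0, -2], [-1, -1, 2, 0, 0], [-1, 0, 0, 2, 0], [0, -1, 0, 0, 2]].
The roots have two lengths (squared-length ratio 2:1); the short ones are alpha_{5}. The associated Dynkin diagram is a chain of 5 nodes with a double edge at one end; the terminal node there is the unique short simple root (B_5), so the type is B_5 (the algebra so(11)).

B_5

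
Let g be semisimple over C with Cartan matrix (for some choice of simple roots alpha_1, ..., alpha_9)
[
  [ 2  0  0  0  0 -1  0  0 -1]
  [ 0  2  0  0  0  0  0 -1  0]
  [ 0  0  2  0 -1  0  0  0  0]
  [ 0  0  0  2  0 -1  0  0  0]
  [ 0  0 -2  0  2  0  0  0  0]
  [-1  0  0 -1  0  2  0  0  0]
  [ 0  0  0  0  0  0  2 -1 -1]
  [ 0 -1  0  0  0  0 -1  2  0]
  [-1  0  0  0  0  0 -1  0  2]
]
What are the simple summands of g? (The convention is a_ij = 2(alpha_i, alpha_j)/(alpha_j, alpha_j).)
The diagram associated to this matrix has two connected components: the simple roots {alpha_1, alpha_2, alpha_4, alpha_6, alpha_7, alpha_8, alpha_9} form a chain of 7 nodes with single edges (A_7), and {alpha_3, alpha_5} form a chain of 2 nodes with a double edge at one end; the terminal node there is the unique short simple root (B_2). A semisimple Lie algebra decomposes uniquely as the direct sum of simple ideals, one per connected component of its Dynkin diagram, so g ≅ A_7 ⊕ B_2 (dimension 63 + 10 = 73).

A_7 (sl(8)) ⊕ B_2 (so(5))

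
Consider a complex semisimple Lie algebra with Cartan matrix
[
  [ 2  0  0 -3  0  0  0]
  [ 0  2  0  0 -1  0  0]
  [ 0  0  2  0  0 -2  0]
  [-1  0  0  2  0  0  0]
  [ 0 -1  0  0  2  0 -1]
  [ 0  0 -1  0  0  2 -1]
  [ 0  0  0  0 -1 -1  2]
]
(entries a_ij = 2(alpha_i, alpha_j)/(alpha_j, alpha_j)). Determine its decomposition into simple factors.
C_5 ⊕ G_2

The diagram associated to this matrix has two connected components: the simple roots {alpha_2, alpha_3, alpha_5, alpha_6, alpha_7} form a chain of 5 nodes with a double edge at one end; the terminal node there is the unique long simple root (C_5), and {alpha_1, alpha_4} form two nodes joined by a triple edge (G_2). A semisimple Lie algebra decomposes uniquely as the direct sum of simple ideals, one per connected component of its Dynkin diagram, so g ≅ C_5 ⊕ G_2 (dimension 55 + 14 = 69).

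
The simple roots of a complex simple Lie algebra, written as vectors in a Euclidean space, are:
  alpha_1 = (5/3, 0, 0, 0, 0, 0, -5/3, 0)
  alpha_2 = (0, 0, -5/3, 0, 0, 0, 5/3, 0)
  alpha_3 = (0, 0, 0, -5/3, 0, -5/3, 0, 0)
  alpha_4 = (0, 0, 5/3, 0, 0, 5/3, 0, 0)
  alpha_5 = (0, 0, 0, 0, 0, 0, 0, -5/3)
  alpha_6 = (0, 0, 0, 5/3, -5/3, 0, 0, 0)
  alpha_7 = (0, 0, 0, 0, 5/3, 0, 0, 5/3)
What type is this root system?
Compute the Cartan integers a_ij = 2(alpha_i, alpha_j)/(alpha_j, alpha_j); the resulting 7x7 Cartan matrix is
[[2, -1, 0, 0, 0, 0, 0], [-1, 2, 0, -1, 0, 0, 0], [0, 0, 2, -1, 0, -1, 0], [0, -1, -1, 2, 0, 0, 0], [0, 0, 0, 0, 2, 0, -1], [0, 0, -1, 0, 0, 2, -1], [0, 0, 0, 0, -2, -1, 2]].
The roots have two lengths (squared-length ratio 2:1); the short ones are alpha_{5}. The associated Dynkin diagram is a chain of 7 nodes with a double edge at one end; the terminal node there is the unique short simple root (B_7), so the type is B_7 (the algebra so(15)).

B_7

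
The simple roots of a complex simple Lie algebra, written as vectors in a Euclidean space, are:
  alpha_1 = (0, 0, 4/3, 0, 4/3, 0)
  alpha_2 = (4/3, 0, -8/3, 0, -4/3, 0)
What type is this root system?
G_2

Compute the Cartan integers a_ij = 2(alpha_i, alpha_j)/(alpha_j, alpha_j); the resulting 2x2 Cartan matrix is
[[2, -1], [-3, 2]].
The roots have two lengths (squared-length ratio 3:1); the short ones are alpha_{1}. The associated Dynkin diagram is two nodes joined by a triple edge (G_2), so the type is G_2.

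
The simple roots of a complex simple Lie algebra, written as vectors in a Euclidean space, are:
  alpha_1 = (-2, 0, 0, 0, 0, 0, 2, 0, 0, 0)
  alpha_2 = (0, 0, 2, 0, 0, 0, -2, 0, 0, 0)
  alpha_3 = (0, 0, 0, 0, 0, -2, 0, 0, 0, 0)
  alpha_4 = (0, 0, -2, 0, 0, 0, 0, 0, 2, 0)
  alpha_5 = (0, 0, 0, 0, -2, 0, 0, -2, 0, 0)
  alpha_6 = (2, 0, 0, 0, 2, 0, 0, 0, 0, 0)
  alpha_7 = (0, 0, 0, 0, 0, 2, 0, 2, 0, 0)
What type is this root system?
Compute the Cartan integers a_ij = 2(alpha_i, alpha_j)/(alpha_j, alpha_j); the resulting 7x7 Cartan matrix is
[[2, -1, 0, 0, 0, -1, 0], [-1, 2, 0, -1, 0, 0, 0], [0, 0, 2, 0, 0, 0, -1], [0, -1, 0, 2, 0, 0, 0], [0, 0, 0, 0, 2, -1, -1], [-1, 0, 0, 0, -1, 2, 0], [0, 0, -2, 0, -1, 0, 2]].
The roots have two lengths (squared-length ratio 2:1); the short ones are alpha_{3}. The associated Dynkin diagram is a chain of 7 nodes with a double edge at one end; the terminal node there is the unique short simple root (B_7), so the type is B_7 (the algebra so(15)).

type B_7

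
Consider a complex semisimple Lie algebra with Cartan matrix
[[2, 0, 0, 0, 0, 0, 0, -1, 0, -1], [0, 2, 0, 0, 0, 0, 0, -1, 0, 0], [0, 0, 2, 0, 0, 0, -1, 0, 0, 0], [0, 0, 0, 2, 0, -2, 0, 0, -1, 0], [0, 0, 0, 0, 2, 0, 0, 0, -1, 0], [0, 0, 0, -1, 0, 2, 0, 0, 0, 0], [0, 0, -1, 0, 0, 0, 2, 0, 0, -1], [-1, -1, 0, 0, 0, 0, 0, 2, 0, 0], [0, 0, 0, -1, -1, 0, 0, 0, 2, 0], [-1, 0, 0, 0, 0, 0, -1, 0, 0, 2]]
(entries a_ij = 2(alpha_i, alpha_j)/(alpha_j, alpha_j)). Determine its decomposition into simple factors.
The diagram associated to this matrix has two connected components: the simple roots {alpha_1, alpha_2, alpha_3, alpha_7, alpha_8, alpha_10} form a chain of 6 nodes with single edges (A_6), and {alpha_4, alpha_5, alpha_6, alpha_9} form a chain of 4 nodes with a double edge at one end; the terminal node there is the unique short simple root (B_4). A semisimple Lie algebra decomposes uniquely as the direct sum of simple ideals, one per connected component of its Dynkin diagram, so g ≅ A_6 ⊕ B_4 (dimension 48 + 36 = 84).

A_6 (sl(7)) + B_4 (so(9))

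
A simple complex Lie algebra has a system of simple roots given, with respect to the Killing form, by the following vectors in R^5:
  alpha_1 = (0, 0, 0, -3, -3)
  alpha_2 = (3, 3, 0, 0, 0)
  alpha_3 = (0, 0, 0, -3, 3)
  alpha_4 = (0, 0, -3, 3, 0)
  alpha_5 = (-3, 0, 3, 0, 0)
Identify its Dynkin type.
Compute the Cartan integers a_ij = 2(alpha_i, alpha_j)/(alpha_j, alpha_j); the resulting 5x5 Cartan matrix is
[[2, 0, 0, -1, 0], [0, 2, 0, 0, -1], [0, 0, 2, -1, 0], [-1, 0, -1, 2, -1], [0, -1, 0, -1, 2]].
All simple roots have the same length, so the diagram is simply laced. The associated Dynkin diagram is a chain of 3 nodes with a fork of two nodes at one end (D_5), so the type is D_5 (the algebra so(10)).

type D_5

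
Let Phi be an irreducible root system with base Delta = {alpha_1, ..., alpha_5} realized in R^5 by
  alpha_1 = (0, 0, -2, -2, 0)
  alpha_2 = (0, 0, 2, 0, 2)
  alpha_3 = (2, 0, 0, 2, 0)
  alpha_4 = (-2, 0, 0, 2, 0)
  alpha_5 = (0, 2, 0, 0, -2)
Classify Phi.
Compute the Cartan integers a_ij = 2(alpha_i, alpha_j)/(alpha_j, alpha_j); the resulting 5x5 Cartan matrix is
[[2, -1, -1, -1, 0], [-1, 2, 0, 0, -1], [-1, 0, 2, 0, 0], [-1, 0, 0, 2, 0], [0, -1, 0, 0, 2]].
All simple roots have the same length, so the diagram is simply laced. The associated Dynkin diagram is a chain of 3 nodes with a fork of two nodes at one end (D_5), so the type is D_5 (the algebra so(10)).

type D_5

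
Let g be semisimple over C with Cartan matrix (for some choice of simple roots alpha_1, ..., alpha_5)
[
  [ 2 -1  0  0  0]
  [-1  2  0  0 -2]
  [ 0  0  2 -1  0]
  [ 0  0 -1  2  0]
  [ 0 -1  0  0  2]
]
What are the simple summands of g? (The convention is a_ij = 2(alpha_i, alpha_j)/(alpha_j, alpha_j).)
The diagram associated to this matrix has two connected components: the simple roots {alpha_3, alpha_4} form a chain of 2 nodes with single edges (A_2), and {alpha_1, alpha_2, alpha_5} form a chain of 3 nodes with a double edge at one end; the terminal node there is the unique short simple root (B_3). A semisimple Lie algebra decomposes uniquely as the direct sum of simple ideals, one per connected component of its Dynkin diagram, so g ≅ A_2 ⊕ B_3 (dimension 8 + 21 = 29).

A_2 (sl(3)) + B_3 (so(7))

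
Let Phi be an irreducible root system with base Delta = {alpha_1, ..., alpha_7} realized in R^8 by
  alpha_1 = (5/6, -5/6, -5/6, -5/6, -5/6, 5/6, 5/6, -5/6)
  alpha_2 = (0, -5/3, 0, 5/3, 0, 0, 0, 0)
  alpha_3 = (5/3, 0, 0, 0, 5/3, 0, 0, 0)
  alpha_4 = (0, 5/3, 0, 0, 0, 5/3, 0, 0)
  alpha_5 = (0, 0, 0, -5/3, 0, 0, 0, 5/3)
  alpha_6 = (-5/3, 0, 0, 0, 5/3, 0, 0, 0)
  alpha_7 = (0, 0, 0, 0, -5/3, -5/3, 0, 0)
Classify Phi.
Compute the Cartan integers a_ij = 2(alpha_i, alpha_j)/(alpha_j, alpha_j); the resulting 7x7 Cartan matrix is
[[2, 0, 0, 0, 0, -1, 0], [0, 2, 0, -1, -1, 0, 0], [0, 0, 2, 0, 0, 0, -1], [0, -1, 0, 2, 0, 0, -1], [0, -1, 0, 0, 2, 0, 0], [-1, 0, 0, 0, 0, 2, -1], [0, 0, -1, -1, 0, -1, 2]].
All simple roots have the same length, so the diagram is simply laced. The associated Dynkin diagram is a chain of 6 nodes with one extra node attached to the third node from one end (E_7), so the type is E_7.

E_7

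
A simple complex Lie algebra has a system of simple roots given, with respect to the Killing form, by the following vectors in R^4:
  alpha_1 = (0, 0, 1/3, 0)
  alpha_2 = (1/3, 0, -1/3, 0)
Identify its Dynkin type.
B2

Compute the Cartan integers a_ij = 2(alpha_i, alpha_j)/(alpha_j, alpha_j); the resulting 2x2 Cartan matrix is
[[2, -1], [-2, 2]].
The roots have two lengths (squared-length ratio 2:1); the short ones are alpha_{1}. The associated Dynkin diagram is a chain of 2 nodes with a double edge at one end; the terminal node there is the unique short simple root (B_2), so the type is B_2 (the algebra so(5)).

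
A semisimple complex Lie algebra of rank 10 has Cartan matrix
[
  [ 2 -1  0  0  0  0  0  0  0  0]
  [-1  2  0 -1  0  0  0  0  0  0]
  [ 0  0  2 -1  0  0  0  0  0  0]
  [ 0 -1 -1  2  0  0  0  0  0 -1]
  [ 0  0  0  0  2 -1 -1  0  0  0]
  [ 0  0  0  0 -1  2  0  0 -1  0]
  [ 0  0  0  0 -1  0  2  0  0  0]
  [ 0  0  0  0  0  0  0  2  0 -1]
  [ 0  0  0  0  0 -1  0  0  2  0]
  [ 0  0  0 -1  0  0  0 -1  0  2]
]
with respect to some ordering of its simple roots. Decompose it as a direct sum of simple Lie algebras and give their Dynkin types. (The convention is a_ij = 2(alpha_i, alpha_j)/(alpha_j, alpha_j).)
The diagram associated to this matrix has two connected components: the simple roots {alpha_5, alpha_6, alpha_7, alpha_9} form a chain of 4 nodes with single edges (A_4), and {alpha_1, alpha_2, alpha_3, alpha_4, alpha_8, alpha_10} form a chain of 5 nodes with one extra node attached to the third node from one end (E_6). A semisimple Lie algebra decomposes uniquely as the direct sum of simple ideals, one per connected component of its Dynkin diagram, so g ≅ A_4 ⊕ E_6 (dimension 24 + 78 = 102).

A_4 (sl(5)) + E_6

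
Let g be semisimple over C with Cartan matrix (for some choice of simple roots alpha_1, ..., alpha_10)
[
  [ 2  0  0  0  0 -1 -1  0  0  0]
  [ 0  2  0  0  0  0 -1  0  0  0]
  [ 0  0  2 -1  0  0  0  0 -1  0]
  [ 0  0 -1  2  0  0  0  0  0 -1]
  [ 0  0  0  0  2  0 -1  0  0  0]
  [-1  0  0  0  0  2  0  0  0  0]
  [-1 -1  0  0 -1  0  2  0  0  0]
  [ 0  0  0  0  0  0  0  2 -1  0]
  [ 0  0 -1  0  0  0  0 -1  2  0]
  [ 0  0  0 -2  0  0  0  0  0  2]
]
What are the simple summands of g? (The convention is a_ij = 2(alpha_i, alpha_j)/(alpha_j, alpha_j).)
type C_5 ⊕ type D_5

The diagram associated to this matrix has two connected components: the simple roots {alpha_3, alpha_4, alpha_8, alpha_9, alpha_10} form a chain of 5 nodes with a double edge at one end; the terminal node there is the unique long simple root (C_5), and {alpha_1, alpha_2, alpha_5, alpha_6, alpha_7} form a chain of 3 nodes with a fork of two nodes at one end (D_5). A semisimple Lie algebra decomposes uniquely as the direct sum of simple ideals, one per connected component of its Dynkin diagram, so g ≅ C_5 ⊕ D_5 (dimension 55 + 45 = 100).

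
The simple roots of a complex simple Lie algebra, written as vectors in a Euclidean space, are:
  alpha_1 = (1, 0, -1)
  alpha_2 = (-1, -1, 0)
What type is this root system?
Compute the Cartan integers a_ij = 2(alpha_i, alpha_j)/(alpha_j, alpha_j); the resulting 2x2 Cartan matrix is
[[2, -1], [-1, 2]].
All simple roots have the same length, so the diagram is simply laced. The associated Dynkin diagram is a chain of 2 nodes with single edges (A_2), so the type is A_2 (the algebra sl(3)).

A2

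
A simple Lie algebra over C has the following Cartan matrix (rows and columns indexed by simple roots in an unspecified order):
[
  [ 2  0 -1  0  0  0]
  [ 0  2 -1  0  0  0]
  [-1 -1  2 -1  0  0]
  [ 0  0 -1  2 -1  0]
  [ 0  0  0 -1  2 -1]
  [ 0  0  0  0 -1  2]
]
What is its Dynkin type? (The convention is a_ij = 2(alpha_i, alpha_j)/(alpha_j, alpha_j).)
type D_6

The matrix has rank 6 with 2's on the diagonal. Reading the off-diagonal entries as Dynkin edges (a single edge where a_ij = a_ji = -1; a double or triple edge where a_ij * a_ji = 2 or 3), the diagram is a chain of 4 nodes with a fork of two nodes at one end (D_6). One simple-root ordering that puts it in standard form is (alpha_6, alpha_5, alpha_4, alpha_3, alpha_1, alpha_2). So the algebra is type D_6, i.e. so(12).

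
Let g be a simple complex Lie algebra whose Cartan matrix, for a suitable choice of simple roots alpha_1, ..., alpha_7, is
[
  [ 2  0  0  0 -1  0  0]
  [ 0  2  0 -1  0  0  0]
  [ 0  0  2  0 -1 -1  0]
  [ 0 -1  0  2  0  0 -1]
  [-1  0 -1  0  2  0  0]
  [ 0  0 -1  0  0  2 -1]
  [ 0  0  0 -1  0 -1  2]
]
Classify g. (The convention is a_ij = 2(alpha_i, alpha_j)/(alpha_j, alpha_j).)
The matrix has rank 7 with 2's on the diagonal. Reading the off-diagonal entries as Dynkin edges (a single edge where a_ij = a_ji = -1; a double or triple edge where a_ij * a_ji = 2 or 3), the diagram is a chain of 7 nodes with single edges (A_7). One simple-root ordering that puts it in standard form is (alpha_1, alpha_5, alpha_3, alpha_6, alpha_7, alpha_4, alpha_2). So the algebra is type A_7, i.e. sl(8).

type A_7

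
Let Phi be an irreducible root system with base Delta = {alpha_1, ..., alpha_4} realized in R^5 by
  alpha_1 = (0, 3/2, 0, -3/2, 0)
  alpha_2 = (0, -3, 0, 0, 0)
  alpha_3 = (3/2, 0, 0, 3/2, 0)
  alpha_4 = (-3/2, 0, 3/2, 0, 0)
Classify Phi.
C_4 (sp(8))

Compute the Cartan integers a_ij = 2(alpha_i, alpha_j)/(alpha_j, alpha_j); the resulting 4x4 Cartan matrix is
[[2, -1, -1, 0], [-2, 2, 0, 0], [-1, 0, 2, -1], [0, 0, -1, 2]].
The roots have two lengths (squared-length ratio 2:1); the short ones are alpha_{1,3,4}. The associated Dynkin diagram is a chain of 4 nodes with a double edge at one end; the terminal node there is the unique long simple root (C_4), so the type is C_4 (the algebra sp(8)).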